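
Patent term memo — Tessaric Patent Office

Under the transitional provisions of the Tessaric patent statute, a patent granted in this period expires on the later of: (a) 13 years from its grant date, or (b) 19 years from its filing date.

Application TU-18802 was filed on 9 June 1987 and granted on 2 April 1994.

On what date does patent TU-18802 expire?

2007-04-02

(a) grant + 13 years → 2 April 2007.
(b) filing + 19 years → 9 June 2006.
Later of the two: 2 April 2007.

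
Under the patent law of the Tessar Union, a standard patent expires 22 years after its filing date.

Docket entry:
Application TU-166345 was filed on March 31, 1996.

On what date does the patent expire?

Filing date + 22 years → 31 March 2018.

2018-03-31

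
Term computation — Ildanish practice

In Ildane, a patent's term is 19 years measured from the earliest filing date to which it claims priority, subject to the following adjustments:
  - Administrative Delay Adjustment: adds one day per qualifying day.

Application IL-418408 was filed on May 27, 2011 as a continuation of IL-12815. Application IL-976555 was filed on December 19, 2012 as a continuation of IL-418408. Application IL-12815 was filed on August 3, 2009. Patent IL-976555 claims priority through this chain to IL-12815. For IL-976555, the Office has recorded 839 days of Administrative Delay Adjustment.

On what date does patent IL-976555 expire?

2030-11-20

Earliest priority filing: 3 August 2009.
Base term: 3 August 2009 + 19 years → 3 August 2028.
Administrative Delay Adjustment: +839 days → 20 November 2030.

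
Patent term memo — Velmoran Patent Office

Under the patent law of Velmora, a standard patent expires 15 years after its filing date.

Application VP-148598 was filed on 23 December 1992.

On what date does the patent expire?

2007-12-23

Filing date + 15 years → 23 December 2007.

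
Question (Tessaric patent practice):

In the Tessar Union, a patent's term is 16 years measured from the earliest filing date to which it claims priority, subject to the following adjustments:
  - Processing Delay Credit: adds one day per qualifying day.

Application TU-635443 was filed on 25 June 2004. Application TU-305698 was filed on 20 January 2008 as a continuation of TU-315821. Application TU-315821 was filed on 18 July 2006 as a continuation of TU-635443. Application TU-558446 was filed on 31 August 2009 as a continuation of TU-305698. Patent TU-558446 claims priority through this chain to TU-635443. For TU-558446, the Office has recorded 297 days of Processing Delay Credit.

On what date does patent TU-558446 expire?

April 18, 2021

Earliest priority filing: 25 June 2004.
Base term: 25 June 2004 + 16 years → 25 June 2020.
Processing Delay Credit: +297 days → 18 April 2021.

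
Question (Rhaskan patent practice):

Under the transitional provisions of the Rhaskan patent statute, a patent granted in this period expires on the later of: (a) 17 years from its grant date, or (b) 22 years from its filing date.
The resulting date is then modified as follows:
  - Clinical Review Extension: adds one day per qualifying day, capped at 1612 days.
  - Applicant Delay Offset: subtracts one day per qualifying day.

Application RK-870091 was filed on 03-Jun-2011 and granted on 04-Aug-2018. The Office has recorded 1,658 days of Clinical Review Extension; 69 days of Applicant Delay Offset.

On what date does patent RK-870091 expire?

(a) grant + 17 years → 4 August 2035.
(b) filing + 22 years → 3 June 2033.
Later of the two: 4 August 2035.
Clinical Review Extension: 1658 days claimed exceeds the 1612-day cap, so +1612 days → 2 January 2040.
Applicant Delay Offset: −69 days → 25 October 2039.

2039-10-25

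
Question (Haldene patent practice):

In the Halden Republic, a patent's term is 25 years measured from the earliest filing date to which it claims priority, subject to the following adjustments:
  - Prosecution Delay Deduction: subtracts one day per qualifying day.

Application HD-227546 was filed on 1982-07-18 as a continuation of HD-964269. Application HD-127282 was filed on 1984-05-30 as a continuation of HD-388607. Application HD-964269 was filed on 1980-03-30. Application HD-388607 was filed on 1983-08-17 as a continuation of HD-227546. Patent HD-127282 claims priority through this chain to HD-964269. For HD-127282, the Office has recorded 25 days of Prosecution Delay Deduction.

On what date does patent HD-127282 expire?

March 5, 2005

Earliest priority filing: 30 March 1980.
Base term: 30 March 1980 + 25 years → 30 March 2005.
Prosecution Delay Deduction: −25 days → 5 March 2005.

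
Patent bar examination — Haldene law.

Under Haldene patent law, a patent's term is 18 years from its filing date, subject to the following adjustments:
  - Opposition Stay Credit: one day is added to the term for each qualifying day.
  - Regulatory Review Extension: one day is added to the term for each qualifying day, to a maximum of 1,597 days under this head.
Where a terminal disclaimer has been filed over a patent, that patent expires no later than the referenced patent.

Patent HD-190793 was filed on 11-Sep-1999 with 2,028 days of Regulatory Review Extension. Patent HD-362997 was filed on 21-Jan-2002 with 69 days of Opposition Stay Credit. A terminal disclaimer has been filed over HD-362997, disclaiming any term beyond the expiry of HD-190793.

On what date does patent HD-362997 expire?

Natural term of HD-362997:
  Base: filing + 18 years → 21 January 2020.
  Opposition Stay Credit: +69 days → 30 March 2020.
Expiry of referenced patent HD-190793:
  Base: filing + 18 years → 11 September 2017.
  Regulatory Review Extension: 2028 days claimed exceeds the 1597-day cap, so +1597 days → 25 January 2022.
Terminal disclaimer: HD-362997 expires on the earlier of 30 March 2020 and 25 January 2022.

March 30, 2020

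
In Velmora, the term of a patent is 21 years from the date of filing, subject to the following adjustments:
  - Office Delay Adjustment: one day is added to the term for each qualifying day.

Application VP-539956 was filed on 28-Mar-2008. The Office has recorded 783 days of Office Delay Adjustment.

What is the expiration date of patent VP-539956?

Base term: filing date + 21 years → 28 March 2029.
Office Delay Adjustment: +783 days → 20 May 2031.

2031-05-20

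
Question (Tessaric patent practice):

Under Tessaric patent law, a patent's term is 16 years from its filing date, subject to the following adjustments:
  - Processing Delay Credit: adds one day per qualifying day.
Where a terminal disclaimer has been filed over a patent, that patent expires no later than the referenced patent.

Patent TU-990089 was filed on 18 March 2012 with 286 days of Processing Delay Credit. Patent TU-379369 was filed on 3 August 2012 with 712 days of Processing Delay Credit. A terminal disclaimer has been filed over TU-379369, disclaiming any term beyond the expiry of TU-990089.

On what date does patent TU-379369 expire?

December 29, 2028

Natural term of TU-379369:
  Base: filing + 16 years → 3 August 2028.
  Processing Delay Credit: +712 days → 16 July 2030.
Expiry of referenced patent TU-990089:
  Base: filing + 16 years → 18 March 2028.
  Processing Delay Credit: +286 days → 29 December 2028.
Terminal disclaimer: TU-379369 expires on the earlier of 16 July 2030 and 29 December 2028.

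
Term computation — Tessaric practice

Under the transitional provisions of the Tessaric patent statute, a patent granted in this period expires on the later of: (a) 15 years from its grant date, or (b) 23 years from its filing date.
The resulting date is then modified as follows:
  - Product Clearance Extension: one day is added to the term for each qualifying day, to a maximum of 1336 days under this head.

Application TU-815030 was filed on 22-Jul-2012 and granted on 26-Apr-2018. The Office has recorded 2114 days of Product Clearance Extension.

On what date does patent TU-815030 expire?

2039-03-19

(a) grant + 15 years → 26 April 2033.
(b) filing + 23 years → 22 July 2035.
Later of the two: 22 July 2035.
Product Clearance Extension: 2114 days claimed exceeds the 1336-day cap, so +1336 days → 19 March 2039.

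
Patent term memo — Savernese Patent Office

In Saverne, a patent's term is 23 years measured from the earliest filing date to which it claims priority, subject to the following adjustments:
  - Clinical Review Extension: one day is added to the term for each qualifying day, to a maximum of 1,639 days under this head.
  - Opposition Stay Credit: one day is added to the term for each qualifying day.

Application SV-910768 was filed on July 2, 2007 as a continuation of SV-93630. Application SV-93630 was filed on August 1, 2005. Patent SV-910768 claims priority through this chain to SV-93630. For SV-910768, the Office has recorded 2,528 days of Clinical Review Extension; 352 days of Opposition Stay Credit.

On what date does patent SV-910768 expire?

January 13, 2034

Earliest priority filing: 1 August 2005.
Base term: 1 August 2005 + 23 years → 1 August 2028.
Clinical Review Extension: 2528 days claimed exceeds the 1639-day cap, so +1639 days → 26 January 2033.
Opposition Stay Credit: +352 days → 13 January 2034.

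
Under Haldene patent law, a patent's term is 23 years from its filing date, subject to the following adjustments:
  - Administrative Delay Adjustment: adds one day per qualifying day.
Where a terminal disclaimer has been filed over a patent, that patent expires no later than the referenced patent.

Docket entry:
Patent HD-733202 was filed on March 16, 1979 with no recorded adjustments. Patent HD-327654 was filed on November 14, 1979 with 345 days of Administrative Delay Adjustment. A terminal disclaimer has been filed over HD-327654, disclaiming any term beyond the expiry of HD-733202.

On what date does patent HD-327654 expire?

March 16, 2002

Natural term of HD-327654:
  Base: filing + 23 years → 14 November 2002.
  Administrative Delay Adjustment: +345 days → 25 October 2003.
Expiry of referenced patent HD-733202:
  Base: filing + 23 years → 16 March 2002.
Terminal disclaimer: HD-327654 expires on the earlier of 25 October 2003 and 16 March 2002.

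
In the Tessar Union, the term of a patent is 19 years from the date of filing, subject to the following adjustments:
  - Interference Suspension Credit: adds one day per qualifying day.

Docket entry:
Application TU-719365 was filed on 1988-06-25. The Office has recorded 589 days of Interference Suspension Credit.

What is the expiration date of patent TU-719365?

2009-02-03

Base term: filing date + 19 years → 25 June 2007.
Interference Suspension Credit: +589 days → 3 February 2009.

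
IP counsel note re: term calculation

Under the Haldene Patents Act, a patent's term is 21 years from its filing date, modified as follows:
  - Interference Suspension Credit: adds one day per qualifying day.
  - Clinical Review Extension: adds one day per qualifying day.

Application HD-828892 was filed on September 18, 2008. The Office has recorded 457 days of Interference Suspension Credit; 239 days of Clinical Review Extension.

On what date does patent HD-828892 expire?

Base term: filing date + 21 years → 18 September 2029.
Interference Suspension Credit: +457 days → 19 December 2030.
Clinical Review Extension: +239 days → 15 August 2031.

August 15, 2031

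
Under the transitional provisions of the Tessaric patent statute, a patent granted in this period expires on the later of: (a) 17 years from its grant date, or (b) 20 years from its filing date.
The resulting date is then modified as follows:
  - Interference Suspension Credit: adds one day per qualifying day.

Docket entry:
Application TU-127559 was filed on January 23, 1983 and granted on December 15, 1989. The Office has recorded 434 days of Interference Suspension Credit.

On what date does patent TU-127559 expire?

2008-02-22

(a) grant + 17 years → 15 December 2006.
(b) filing + 20 years → 23 January 2003.
Later of the two: 15 December 2006.
Interference Suspension Credit: +434 days → 22 February 2008.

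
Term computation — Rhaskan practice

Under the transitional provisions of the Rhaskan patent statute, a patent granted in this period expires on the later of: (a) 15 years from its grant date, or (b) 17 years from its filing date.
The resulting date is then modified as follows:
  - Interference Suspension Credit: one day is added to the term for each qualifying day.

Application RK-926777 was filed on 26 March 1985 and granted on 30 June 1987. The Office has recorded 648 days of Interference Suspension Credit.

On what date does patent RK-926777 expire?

April 8, 2004

(a) grant + 15 years → 30 June 2002.
(b) filing + 17 years → 26 March 2002.
Later of the two: 30 June 2002.
Interference Suspension Credit: +648 days → 8 April 2004.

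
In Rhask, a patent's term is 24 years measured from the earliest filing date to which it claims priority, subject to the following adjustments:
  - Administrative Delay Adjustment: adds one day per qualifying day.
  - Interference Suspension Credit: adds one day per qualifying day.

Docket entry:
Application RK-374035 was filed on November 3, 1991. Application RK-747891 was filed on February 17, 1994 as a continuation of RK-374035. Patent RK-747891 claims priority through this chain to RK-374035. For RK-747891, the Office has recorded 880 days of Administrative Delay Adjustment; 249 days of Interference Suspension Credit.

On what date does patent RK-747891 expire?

December 6, 2018

Earliest priority filing: 3 November 1991.
Base term: 3 November 1991 + 24 years → 3 November 2015.
Administrative Delay Adjustment: +880 days → 1 April 2018.
Interference Suspension Credit: +249 days → 6 December 2018.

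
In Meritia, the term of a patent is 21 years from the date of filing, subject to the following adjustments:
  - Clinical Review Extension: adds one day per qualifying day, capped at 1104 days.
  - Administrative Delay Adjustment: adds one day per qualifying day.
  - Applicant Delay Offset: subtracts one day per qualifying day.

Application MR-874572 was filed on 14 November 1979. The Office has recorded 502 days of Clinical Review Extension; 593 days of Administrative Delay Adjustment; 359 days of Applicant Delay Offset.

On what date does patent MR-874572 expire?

Base term: filing date + 21 years → 14 November 2000.
Clinical Review Extension: 502 days (within the 1104-day cap) → +502 days → 31 March 2002.
Administrative Delay Adjustment: +593 days → 14 November 2003.
Applicant Delay Offset: −359 days → 20 November 2002.

2002-11-20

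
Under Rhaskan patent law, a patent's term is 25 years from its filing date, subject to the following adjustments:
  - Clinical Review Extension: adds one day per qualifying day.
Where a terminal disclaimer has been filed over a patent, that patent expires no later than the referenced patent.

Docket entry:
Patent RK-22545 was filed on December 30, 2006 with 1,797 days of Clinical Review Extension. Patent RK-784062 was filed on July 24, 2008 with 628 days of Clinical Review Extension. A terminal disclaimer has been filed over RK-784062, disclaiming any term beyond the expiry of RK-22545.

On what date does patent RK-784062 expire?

Natural term of RK-784062:
  Base: filing + 25 years → 24 July 2033.
  Clinical Review Extension: +628 days → 13 April 2035.
Expiry of referenced patent RK-22545:
  Base: filing + 25 years → 30 December 2031.
  Clinical Review Extension: +1797 days → 30 November 2036.
Terminal disclaimer: RK-784062 expires on the earlier of 13 April 2035 and 30 November 2036.

April 13, 2035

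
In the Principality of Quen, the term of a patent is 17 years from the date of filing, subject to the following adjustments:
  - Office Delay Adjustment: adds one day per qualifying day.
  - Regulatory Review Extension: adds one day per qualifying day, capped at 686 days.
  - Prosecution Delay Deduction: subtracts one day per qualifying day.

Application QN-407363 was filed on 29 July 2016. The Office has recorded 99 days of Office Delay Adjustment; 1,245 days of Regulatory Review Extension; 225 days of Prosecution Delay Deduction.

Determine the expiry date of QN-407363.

Base term: filing date + 17 years → 29 July 2033.
Office Delay Adjustment: +99 days → 5 November 2033.
Regulatory Review Extension: 1245 days claimed exceeds the 686-day cap, so +686 days → 22 September 2035.
Prosecution Delay Deduction: −225 days → 9 February 2035.

February 9, 2035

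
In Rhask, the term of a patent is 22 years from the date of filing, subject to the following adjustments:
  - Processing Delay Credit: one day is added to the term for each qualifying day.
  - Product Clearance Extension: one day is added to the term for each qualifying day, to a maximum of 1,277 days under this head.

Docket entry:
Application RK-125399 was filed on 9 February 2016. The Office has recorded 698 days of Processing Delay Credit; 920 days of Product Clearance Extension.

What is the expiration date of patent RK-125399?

July 16, 2042

Base term: filing date + 22 years → 9 February 2038.
Processing Delay Credit: +698 days → 8 January 2040.
Product Clearance Extension: 920 days (within the 1277-day cap) → +920 days → 16 July 2042.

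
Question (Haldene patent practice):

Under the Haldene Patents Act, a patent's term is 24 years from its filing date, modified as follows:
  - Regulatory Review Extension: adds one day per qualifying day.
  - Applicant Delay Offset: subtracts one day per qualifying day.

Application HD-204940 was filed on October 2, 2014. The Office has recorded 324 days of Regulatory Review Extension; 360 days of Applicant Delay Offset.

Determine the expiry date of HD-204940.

Base term: filing date + 24 years → 2 October 2038.
Regulatory Review Extension: +324 days → 22 August 2039.
Applicant Delay Offset: −360 days → 27 August 2038.

2038-08-27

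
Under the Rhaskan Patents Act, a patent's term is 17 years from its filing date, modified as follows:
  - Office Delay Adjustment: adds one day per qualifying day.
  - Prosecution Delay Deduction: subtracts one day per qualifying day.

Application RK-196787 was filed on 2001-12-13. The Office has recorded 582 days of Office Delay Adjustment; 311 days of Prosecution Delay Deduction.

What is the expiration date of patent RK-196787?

Base term: filing date + 17 years → 13 December 2018.
Office Delay Adjustment: +582 days → 17 July 2020.
Prosecution Delay Deduction: −311 days → 10 September 2019.

September 10, 2019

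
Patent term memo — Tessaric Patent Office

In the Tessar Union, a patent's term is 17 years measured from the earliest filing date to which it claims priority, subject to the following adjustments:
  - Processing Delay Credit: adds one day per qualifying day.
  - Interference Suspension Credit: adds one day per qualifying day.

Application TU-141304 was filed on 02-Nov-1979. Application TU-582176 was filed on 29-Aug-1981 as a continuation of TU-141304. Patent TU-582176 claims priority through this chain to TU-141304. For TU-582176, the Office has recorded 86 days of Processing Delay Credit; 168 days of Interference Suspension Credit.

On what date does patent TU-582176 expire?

July 14, 1997

Earliest priority filing: 2 November 1979.
Base term: 2 November 1979 + 17 years → 2 November 1996.
Processing Delay Credit: +86 days → 27 January 1997.
Interference Suspension Credit: +168 days → 14 July 1997.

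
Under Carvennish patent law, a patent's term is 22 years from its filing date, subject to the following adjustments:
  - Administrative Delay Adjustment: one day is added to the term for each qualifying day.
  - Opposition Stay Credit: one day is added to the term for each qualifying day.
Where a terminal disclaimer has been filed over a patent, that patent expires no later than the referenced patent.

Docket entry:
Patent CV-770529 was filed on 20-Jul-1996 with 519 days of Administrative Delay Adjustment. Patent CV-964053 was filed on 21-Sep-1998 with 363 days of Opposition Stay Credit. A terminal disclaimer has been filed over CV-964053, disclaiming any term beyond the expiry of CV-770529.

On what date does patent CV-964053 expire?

2019-12-21

Natural term of CV-964053:
  Base: filing + 22 years → 21 September 2020.
  Opposition Stay Credit: +363 days → 19 September 2021.
Expiry of referenced patent CV-770529:
  Base: filing + 22 years → 20 July 2018.
  Administrative Delay Adjustment: +519 days → 21 December 2019.
Terminal disclaimer: CV-964053 expires on the earlier of 19 September 2021 and 21 December 2019.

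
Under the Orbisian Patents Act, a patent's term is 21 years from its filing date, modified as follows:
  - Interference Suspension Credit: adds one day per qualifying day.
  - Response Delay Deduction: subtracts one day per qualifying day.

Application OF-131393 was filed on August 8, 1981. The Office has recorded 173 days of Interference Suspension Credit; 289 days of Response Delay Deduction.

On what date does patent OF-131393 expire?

2002-04-14

Base term: filing date + 21 years → 8 August 2002.
Interference Suspension Credit: +173 days → 28 January 2003.
Response Delay Deduction: −289 days → 14 April 2002.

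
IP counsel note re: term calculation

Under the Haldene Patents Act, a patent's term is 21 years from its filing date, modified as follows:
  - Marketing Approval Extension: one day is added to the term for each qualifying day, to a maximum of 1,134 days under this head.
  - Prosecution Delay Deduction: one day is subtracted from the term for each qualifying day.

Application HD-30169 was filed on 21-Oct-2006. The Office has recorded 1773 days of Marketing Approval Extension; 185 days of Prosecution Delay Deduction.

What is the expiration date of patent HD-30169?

Base term: filing date + 21 years → 21 October 2027.
Marketing Approval Extension: 1773 days claimed exceeds the 1134-day cap, so +1134 days → 28 November 2030.
Prosecution Delay Deduction: −185 days → 27 May 2030.

May 27, 2030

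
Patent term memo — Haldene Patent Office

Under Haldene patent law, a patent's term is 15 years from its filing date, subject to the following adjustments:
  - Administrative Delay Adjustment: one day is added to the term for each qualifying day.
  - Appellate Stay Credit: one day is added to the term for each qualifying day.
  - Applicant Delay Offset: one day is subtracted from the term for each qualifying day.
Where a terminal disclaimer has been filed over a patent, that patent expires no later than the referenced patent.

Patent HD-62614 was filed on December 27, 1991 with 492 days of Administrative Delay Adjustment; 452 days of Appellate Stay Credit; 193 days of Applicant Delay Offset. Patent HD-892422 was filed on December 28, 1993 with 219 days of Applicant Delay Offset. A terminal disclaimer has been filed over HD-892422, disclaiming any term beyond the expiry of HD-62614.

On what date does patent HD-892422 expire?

May 23, 2008

Natural term of HD-892422:
  Base: filing + 15 years → 28 December 2008.
  Applicant Delay Offset: −219 days → 23 May 2008.
Expiry of referenced patent HD-62614:
  Base: filing + 15 years → 27 December 2006.
  Administrative Delay Adjustment: +492 days → 2 May 2008.
  Appellate Stay Credit: +452 days → 28 July 2009.
  Applicant Delay Offset: −193 days → 16 January 2009.
Terminal disclaimer: HD-892422 expires on the earlier of 23 May 2008 and 16 January 2009.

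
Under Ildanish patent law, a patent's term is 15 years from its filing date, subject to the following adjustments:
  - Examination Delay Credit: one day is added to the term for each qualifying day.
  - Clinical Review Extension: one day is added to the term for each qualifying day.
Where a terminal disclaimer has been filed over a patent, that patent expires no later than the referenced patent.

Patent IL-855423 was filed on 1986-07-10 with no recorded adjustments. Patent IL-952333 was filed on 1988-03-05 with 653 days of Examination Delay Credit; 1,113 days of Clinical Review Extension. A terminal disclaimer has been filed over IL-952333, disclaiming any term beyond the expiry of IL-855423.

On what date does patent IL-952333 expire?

2001-07-10

Natural term of IL-952333:
  Base: filing + 15 years → 5 March 2003.
  Examination Delay Credit: +653 days → 17 December 2004.
  Clinical Review Extension: +1113 days → 4 January 2008.
Expiry of referenced patent IL-855423:
  Base: filing + 15 years → 10 July 2001.
Terminal disclaimer: IL-952333 expires on the earlier of 4 January 2008 and 10 July 2001.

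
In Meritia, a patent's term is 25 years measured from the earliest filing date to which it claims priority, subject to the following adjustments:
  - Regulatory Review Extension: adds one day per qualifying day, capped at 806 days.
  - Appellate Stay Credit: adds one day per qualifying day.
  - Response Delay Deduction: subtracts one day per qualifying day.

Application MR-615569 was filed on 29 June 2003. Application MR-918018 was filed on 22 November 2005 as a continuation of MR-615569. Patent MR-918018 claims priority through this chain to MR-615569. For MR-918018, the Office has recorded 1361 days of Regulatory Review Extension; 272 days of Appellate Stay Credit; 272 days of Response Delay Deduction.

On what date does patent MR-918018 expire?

September 13, 2030

Earliest priority filing: 29 June 2003.
Base term: 29 June 2003 + 25 years → 29 June 2028.
Regulatory Review Extension: 1361 days claimed exceeds the 806-day cap, so +806 days → 13 September 2030.
Appellate Stay Credit: +272 days → 12 June 2031.
Response Delay Deduction: −272 days → 13 September 2030.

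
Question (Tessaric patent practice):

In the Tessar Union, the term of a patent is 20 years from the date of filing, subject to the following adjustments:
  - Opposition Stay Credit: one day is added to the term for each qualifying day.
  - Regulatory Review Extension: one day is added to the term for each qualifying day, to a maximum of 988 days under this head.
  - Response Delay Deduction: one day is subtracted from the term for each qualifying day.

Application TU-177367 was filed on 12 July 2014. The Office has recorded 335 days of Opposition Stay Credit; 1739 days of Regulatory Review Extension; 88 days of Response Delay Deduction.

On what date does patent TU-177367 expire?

Base term: filing date + 20 years → 12 July 2034.
Opposition Stay Credit: +335 days → 12 June 2035.
Regulatory Review Extension: 1739 days claimed exceeds the 988-day cap, so +988 days → 24 February 2038.
Response Delay Deduction: −88 days → 28 November 2037.

November 28, 2037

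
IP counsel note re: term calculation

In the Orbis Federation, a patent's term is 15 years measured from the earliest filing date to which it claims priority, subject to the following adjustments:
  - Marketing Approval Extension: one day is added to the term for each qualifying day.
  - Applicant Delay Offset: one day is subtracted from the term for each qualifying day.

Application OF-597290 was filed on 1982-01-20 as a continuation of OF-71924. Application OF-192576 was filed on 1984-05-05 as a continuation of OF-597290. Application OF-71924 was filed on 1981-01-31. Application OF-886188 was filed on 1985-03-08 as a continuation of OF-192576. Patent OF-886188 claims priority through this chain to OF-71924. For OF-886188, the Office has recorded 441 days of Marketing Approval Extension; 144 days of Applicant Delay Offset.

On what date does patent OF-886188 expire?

November 23, 1996

Earliest priority filing: 31 January 1981.
Base term: 31 January 1981 + 15 years → 31 January 1996.
Marketing Approval Extension: +441 days → 16 April 1997.
Applicant Delay Offset: −144 days → 23 November 1996.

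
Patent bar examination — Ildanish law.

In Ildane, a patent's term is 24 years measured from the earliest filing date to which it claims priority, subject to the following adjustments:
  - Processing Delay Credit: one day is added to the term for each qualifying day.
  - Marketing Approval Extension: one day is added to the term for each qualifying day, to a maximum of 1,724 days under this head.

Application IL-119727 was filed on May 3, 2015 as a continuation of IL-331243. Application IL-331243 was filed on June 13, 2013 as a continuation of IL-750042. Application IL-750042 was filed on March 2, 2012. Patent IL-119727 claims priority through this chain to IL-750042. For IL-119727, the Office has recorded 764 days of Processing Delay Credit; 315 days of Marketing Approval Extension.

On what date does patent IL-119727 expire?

Earliest priority filing: 2 March 2012.
Base term: 2 March 2012 + 24 years → 2 March 2036.
Processing Delay Credit: +764 days → 5 April 2038.
Marketing Approval Extension: 315 days (within the 1724-day cap) → +315 days → 14 February 2039.

2039-02-14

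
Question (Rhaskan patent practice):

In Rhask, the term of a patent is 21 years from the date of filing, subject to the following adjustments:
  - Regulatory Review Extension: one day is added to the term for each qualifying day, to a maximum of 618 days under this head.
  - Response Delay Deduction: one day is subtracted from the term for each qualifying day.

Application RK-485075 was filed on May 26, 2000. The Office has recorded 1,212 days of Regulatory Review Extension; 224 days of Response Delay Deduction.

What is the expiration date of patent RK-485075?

Base term: filing date + 21 years → 26 May 2021.
Regulatory Review Extension: 1212 days claimed exceeds the 618-day cap, so +618 days → 3 February 2023.
Response Delay Deduction: −224 days → 24 June 2022.

June 24, 2022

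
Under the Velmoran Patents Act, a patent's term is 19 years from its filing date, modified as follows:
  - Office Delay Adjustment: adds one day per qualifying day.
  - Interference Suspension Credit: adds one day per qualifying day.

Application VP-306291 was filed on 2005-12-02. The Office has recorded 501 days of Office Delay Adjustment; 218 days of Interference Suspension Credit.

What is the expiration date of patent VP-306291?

November 21, 2026

Base term: filing date + 19 years → 2 December 2024.
Office Delay Adjustment: +501 days → 17 April 2026.
Interference Suspension Credit: +218 days → 21 November 2026.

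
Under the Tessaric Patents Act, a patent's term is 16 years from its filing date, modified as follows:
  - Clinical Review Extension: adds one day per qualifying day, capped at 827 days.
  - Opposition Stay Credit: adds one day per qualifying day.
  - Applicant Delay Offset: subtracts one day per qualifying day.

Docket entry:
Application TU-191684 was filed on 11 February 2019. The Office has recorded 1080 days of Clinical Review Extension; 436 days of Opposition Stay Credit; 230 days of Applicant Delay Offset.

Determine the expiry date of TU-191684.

December 10, 2037

Base term: filing date + 16 years → 11 February 2035.
Clinical Review Extension: 1080 days claimed exceeds the 827-day cap, so +827 days → 18 May 2037.
Opposition Stay Credit: +436 days → 28 July 2038.
Applicant Delay Offset: −230 days → 10 December 2037.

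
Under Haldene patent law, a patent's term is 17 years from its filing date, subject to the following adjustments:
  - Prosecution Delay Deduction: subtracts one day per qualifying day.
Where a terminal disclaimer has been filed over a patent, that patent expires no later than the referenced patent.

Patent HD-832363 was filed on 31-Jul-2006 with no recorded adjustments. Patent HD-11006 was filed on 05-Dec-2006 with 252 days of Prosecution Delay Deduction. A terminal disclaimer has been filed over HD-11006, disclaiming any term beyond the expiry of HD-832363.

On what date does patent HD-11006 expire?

Natural term of HD-11006:
  Base: filing + 17 years → 5 December 2023.
  Prosecution Delay Deduction: −252 days → 28 March 2023.
Expiry of referenced patent HD-832363:
  Base: filing + 17 years → 31 July 2023.
Terminal disclaimer: HD-11006 expires on the earlier of 28 March 2023 and 31 July 2023.

March 28, 2023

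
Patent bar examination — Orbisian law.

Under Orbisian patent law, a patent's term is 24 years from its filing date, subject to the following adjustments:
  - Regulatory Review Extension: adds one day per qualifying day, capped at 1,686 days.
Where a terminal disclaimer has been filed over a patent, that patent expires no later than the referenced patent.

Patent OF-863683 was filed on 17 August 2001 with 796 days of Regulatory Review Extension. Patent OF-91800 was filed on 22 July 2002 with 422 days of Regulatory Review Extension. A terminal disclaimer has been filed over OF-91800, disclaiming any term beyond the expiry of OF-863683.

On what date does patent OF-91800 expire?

Natural term of OF-91800:
  Base: filing + 24 years → 22 July 2026.
  Regulatory Review Extension: 422 days (within the 1686-day cap) → +422 days → 17 September 2027.
Expiry of referenced patent OF-863683:
  Base: filing + 24 years → 17 August 2025.
  Regulatory Review Extension: 796 days (within the 1686-day cap) → +796 days → 22 October 2027.
Terminal disclaimer: OF-91800 expires on the earlier of 17 September 2027 and 22 October 2027.

2027-09-17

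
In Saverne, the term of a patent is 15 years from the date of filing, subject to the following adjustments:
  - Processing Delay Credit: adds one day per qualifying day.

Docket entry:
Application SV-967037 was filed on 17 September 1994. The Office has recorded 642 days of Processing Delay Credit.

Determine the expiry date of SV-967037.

Base term: filing date + 15 years → 17 September 2009.
Processing Delay Credit: +642 days → 21 June 2011.

June 21, 2011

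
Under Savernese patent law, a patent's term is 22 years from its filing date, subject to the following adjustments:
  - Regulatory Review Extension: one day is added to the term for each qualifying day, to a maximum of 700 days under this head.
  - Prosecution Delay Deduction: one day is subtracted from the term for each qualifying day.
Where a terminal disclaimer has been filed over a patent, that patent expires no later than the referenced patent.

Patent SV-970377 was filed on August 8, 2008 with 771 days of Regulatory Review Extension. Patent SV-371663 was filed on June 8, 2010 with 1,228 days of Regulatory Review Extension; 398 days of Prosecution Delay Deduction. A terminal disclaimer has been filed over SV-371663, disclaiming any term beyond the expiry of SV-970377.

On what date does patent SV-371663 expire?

2032-07-08

Natural term of SV-371663:
  Base: filing + 22 years → 8 June 2032.
  Regulatory Review Extension: 1228 days claimed exceeds the 700-day cap, so +700 days → 9 May 2034.
  Prosecution Delay Deduction: −398 days → 6 April 2033.
Expiry of referenced patent SV-970377:
  Base: filing + 22 years → 8 August 2030.
  Regulatory Review Extension: 771 days claimed exceeds the 700-day cap, so +700 days → 8 July 2032.
Terminal disclaimer: SV-371663 expires on the earlier of 6 April 2033 and 8 July 2032.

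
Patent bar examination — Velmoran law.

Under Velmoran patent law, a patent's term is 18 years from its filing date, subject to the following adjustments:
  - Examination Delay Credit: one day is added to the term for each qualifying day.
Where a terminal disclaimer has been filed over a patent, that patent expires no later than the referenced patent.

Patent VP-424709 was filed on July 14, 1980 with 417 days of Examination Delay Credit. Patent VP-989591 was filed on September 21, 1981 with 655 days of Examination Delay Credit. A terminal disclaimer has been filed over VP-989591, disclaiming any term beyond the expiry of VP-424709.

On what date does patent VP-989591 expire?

September 4, 1999

Natural term of VP-989591:
  Base: filing + 18 years → 21 September 1999.
  Examination Delay Credit: +655 days → 7 July 2001.
Expiry of referenced patent VP-424709:
  Base: filing + 18 years → 14 July 1998.
  Examination Delay Credit: +417 days → 4 September 1999.
Terminal disclaimer: VP-989591 expires on the earlier of 7 July 2001 and 4 September 1999.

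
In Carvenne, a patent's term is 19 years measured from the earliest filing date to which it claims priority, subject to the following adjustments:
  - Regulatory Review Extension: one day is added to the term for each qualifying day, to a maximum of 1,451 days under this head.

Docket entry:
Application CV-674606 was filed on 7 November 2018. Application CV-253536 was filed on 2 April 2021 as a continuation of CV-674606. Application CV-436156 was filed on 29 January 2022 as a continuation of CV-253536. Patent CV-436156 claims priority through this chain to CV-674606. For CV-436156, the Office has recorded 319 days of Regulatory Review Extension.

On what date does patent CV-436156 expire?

Earliest priority filing: 7 November 2018.
Base term: 7 November 2018 + 19 years → 7 November 2037.
Regulatory Review Extension: 319 days (within the 1451-day cap) → +319 days → 22 September 2038.

September 22, 2038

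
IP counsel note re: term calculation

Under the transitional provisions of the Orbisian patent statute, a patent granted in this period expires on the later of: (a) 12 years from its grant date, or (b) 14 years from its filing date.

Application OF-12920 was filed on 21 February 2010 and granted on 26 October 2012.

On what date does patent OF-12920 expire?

(a) grant + 12 years → 26 October 2024.
(b) filing + 14 years → 21 February 2024.
Later of the two: 26 October 2024.

October 26, 2024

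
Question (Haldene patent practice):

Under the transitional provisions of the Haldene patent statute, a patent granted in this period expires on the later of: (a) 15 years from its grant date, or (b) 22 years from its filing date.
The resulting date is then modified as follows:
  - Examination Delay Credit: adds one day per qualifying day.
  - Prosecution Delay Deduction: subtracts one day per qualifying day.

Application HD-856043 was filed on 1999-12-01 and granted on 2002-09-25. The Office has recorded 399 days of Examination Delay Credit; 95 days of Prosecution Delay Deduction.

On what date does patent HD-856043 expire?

(a) grant + 15 years → 25 September 2017.
(b) filing + 22 years → 1 December 2021.
Later of the two: 1 December 2021.
Examination Delay Credit: +399 days → 4 January 2023.
Prosecution Delay Deduction: −95 days → 1 October 2022.

2022-10-01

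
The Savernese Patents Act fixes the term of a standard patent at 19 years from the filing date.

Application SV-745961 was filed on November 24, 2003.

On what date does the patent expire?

November 24, 2022

Filing date + 19 years → 24 November 2022.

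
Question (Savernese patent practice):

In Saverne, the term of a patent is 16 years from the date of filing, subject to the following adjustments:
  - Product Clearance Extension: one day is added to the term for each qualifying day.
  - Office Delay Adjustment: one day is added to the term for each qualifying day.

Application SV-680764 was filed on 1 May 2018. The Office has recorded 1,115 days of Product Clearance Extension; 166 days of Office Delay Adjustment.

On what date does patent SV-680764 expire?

November 2, 2037

Base term: filing date + 16 years → 1 May 2034.
Product Clearance Extension: +1115 days → 20 May 2037.
Office Delay Adjustment: +166 days → 2 November 2037.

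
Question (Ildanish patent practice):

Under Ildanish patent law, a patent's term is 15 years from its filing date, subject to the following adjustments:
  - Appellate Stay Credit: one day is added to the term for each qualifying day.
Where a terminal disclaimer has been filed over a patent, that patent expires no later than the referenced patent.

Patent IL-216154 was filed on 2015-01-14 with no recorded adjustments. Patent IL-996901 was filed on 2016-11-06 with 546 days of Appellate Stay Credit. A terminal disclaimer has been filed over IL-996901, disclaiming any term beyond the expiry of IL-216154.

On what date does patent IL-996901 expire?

Natural term of IL-996901:
  Base: filing + 15 years → 6 November 2031.
  Appellate Stay Credit: +546 days → 5 May 2033.
Expiry of referenced patent IL-216154:
  Base: filing + 15 years → 14 January 2030.
Terminal disclaimer: IL-996901 expires on the earlier of 5 May 2033 and 14 January 2030.

2030-01-14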